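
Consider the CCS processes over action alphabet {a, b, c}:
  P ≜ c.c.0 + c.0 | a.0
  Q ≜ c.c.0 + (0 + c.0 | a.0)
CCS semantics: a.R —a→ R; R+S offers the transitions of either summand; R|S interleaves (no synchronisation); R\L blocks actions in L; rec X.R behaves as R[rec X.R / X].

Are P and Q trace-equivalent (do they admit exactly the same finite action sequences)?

LTS(P): 6 reachable states
  m0 = c.c.0 + c.0 | a.0 | -a-> m1, -c-> m2, -c-> m3
  m1 = c.0 | 0 | -c-> m4
  m2 = 0 | a.0 | -a-> m4
  m3 = c.0 | -c-> m5
  m4 = 0 | 0 | ·
  m5 = 0 | ·
LTS(Q): 6 reachable states
  n0 = c.c.0 + (0 + c.0 | a.0) | -a-> n1, -c-> n2, -c-> n3
  n1 = c.0 | 0 | -c-> n4
  n2 = 0 | a.0 | -a-> n4
  n3 = c.0 | -c-> n5
  n4 = 0 | 0 | ·
  n5 = 0 | ·
Bisimilarity quotient blocks:
  B0 = {m0, n0}
  B1 = {m1, m3, n1, n3}
  B2 = {m4, m5, n4, n5}
  B3 = {m2, n2}
m0 ∈ B0, n0 ∈ B0 → same block
Bisimilar ⇒ trace-equivalent.

traces(P) = traces(Q)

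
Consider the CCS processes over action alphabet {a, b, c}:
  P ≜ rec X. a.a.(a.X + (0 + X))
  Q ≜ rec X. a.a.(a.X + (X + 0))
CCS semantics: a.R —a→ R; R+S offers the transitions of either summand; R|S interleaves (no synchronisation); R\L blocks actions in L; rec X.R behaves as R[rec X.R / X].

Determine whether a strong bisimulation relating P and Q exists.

Reachable graph of P (3 states):
  m0 = rec X. a.a.(a.X + (0 + X)) | -a-> m1
  m1 = a.(a.(rec X. a.a.(a.X + (0 + X))) + (0 + (rec X. a.a.(a.X + (0 + X))))) | -a-> m2
  m2 = a.(rec X. a.a.(a.X + (0 + X))) + (0 + (rec X. a.a.(a.X + (0 + X)))) | -a-> m0, -a-> m1
Reachable graph of Q (3 states):
  n0 = rec X. a.a.(a.X + (X + 0)) | -a-> n1
  n1 = a.(a.(rec X. a.a.(a.X + (X + 0))) + ((rec X. a.a.(a.X + (X + 0))) + 0)) | -a-> n2
  n2 = a.(rec X. a.a.(a.X + (X + 0))) + ((rec X. a.a.(a.X + (X + 0))) + 0) | -a-> n0, -a-> n1
Coarsest stable partition (strong bisimilarity classes):
  B0 = {m0, m1, m2, n0, n1, n2}
m0 ∈ B0, n0 ∈ B0 → same block

bisimilar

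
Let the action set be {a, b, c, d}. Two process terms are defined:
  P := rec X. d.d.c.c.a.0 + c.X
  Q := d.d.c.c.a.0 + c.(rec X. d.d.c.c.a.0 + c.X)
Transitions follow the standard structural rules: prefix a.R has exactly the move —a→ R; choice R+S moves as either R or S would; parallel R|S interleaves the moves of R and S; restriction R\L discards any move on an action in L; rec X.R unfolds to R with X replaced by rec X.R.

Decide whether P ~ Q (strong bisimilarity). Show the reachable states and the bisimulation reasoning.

YES

Reachable graph of P (6 states):
  p0 = rec X. d.d.c.c.a.0 + c.X has moves =c=> p0, =d=> p1
  p1 = d.c.c.a.0 has moves =d=> p2
  p2 = c.c.a.0 has moves =c=> p3
  p3 = c.a.0 has moves =c=> p4
  p4 = a.0 has moves =a=> p5
  p5 = 0 has moves ∅
Reachable graph of Q (7 states):
  q0 = d.d.c.c.a.0 + c.(rec X. d.d.c.c.a.0 + c.X) has moves =c=> q1, =d=> q2
  q1 = rec X. d.d.c.c.a.0 + c.X has moves =c=> q1, =d=> q2
  q2 = d.c.c.a.0 has moves =d=> q3
  q3 = c.c.a.0 has moves =c=> q4
  q4 = c.a.0 has moves =c=> q5
  q5 = a.0 has moves =a=> q6
  q6 = 0 has moves ∅
Bisimilarity quotient blocks:
  B0 = {p0, q0, q1}
  B1 = {p1, q2}
  B2 = {p2, q3}
  B3 = {p3, q4}
  B4 = {p4, q5}
  B5 = {p5, q6}
p0 ∈ B0, q0 ∈ B0 → same block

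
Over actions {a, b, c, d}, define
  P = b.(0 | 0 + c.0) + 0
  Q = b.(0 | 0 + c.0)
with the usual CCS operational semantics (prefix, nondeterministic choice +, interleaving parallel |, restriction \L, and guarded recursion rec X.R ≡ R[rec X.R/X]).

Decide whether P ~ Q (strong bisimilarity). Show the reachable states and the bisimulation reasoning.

P's transition system — 3 states:
  s0 = b.(0 | 0 + c.0) + 0 has moves --b--▸ s1
  s1 = 0 | 0 + c.0 has moves --c--▸ s2
  s2 = 0 has moves ∅
Q's transition system — 3 states:
  t0 = b.(0 | 0 + c.0) has moves --b--▸ t1
  t1 = 0 | 0 + c.0 has moves --c--▸ t2
  t2 = 0 has moves ∅
Partition-refinement fixed point:
  B0 = {s0, t0}
  B1 = {s1, t1}
  B2 = {s2, t2}
s0 ∈ B0, t0 ∈ B0 → same block

P ~ Q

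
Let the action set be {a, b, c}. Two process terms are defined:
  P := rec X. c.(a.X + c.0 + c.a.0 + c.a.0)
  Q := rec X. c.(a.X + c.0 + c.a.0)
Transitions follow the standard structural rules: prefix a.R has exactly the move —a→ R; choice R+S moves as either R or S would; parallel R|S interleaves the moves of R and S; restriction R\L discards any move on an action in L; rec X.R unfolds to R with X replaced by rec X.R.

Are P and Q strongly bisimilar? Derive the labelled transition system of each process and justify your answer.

YES

Reachable graph of P (4 states):
  m0 = rec X. c.(a.X + c.0 + c.a.0 + c.a.0) :: =c=> m1
  m1 = a.(rec X. c.(a.X + c.0 + c.a.0 + c.a.0)) + c.0 + c.a.0 + c.a.0 :: =a=> m0, =c=> m2, =c=> m3
  m2 = 0 :: ·
  m3 = a.0 :: =a=> m2
Reachable graph of Q (4 states):
  n0 = rec X. c.(a.X + c.0 + c.a.0) :: =c=> n1
  n1 = a.(rec X. c.(a.X + c.0 + c.a.0)) + c.0 + c.a.0 :: =a=> n0, =c=> n2, =c=> n3
  n2 = 0 :: ·
  n3 = a.0 :: =a=> n2
Partition-refinement fixed point:
  B0 = {m0, n0}
  B1 = {m1, n1}
  B2 = {m3, n3}
  B3 = {m2, n2}
m0 ∈ B0, n0 ∈ B0 → same block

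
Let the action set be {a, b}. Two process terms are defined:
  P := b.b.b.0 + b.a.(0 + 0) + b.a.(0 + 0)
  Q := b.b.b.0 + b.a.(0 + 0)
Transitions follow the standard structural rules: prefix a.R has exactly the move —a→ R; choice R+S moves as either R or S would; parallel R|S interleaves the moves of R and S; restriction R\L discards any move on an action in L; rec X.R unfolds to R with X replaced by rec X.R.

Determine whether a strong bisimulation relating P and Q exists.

YES

P's transition system — 6 states:
  p0 = b.b.b.0 + b.a.(0 + 0) + b.a.(0 + 0) | ··b··> p1, ··b··> p2
  p1 = a.(0 + 0) | ··a··> p3
  p2 = b.b.0 | ··b··> p4
  p3 = 0 + 0 | ∅
  p4 = b.0 | ··b··> p5
  p5 = 0 | ∅
Q's transition system — 6 states:
  q0 = b.b.b.0 + b.a.(0 + 0) | ··b··> q1, ··b··> q2
  q1 = a.(0 + 0) | ··a··> q3
  q2 = b.b.0 | ··b··> q4
  q3 = 0 + 0 | ∅
  q4 = b.0 | ··b··> q5
  q5 = 0 | ∅
Coarsest stable partition (strong bisimilarity classes):
  B0 = {p0, q0}
  B1 = {p2, q2}
  B2 = {p4, q4}
  B3 = {p3, p5, q3, q5}
  B4 = {p1, q1}
p0 ∈ B0, q0 ∈ B0 → same block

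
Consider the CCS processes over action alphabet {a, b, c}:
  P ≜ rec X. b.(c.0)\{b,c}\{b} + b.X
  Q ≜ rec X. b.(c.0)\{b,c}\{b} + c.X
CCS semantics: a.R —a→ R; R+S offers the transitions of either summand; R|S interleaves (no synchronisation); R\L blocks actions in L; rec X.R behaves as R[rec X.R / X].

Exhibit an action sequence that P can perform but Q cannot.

bb

Reachable graph of P (2 states):
  p0 = rec X. b.(c.0)\{b,c}\{b} + b.X → -b-> p0, -b-> p1
  p1 = (c.0)\{b,c}\{b} → (no moves)
Reachable graph of Q (2 states):
  q0 = rec X. b.(c.0)\{b,c}\{b} + c.X → -b-> q1, -c-> q0
  q1 = (c.0)\{b,c}\{b} → (no moves)
Run σ = ⟨bb⟩ on P: start {p0}
  after b @ step 1: {p0, p1}
  after b @ step 2: {p0, p1}
  — P admits the full trace.
Run σ = ⟨bb⟩ on Q: start {q0}
  after b @ step 1: {q1}
  after b @ step 2: ∅  — Q cannot continue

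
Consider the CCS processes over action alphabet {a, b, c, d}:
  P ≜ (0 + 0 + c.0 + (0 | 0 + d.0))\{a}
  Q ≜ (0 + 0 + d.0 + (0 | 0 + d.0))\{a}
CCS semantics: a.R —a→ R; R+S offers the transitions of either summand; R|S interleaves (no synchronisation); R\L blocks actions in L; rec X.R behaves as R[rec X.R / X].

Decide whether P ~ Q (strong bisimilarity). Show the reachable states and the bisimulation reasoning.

not bisimilar

P's transition system — 2 states:
  u0 = (0 + 0 + c.0 + (0 | 0 + d.0))\{a} ⊢ -c-> u1, -d-> u1
  u1 = 0\{a} ⊢ ∅
Q's transition system — 2 states:
  v0 = (0 + 0 + d.0 + (0 | 0 + d.0))\{a} ⊢ -d-> v1
  v1 = 0\{a} ⊢ ∅
Bisimilarity quotient blocks:
  B0 = {u0}
  B1 = {u1, v1}
  B2 = {v0}
u0 ∈ B0, v0 ∈ B2 → different blocks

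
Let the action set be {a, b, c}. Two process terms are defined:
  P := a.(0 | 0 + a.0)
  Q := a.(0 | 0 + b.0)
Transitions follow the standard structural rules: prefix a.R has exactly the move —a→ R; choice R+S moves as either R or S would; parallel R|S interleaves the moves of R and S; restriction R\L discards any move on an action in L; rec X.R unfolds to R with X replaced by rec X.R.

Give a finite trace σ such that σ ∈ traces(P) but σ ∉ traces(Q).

aa

Reachable graph of P (3 states):
  s0 = a.(0 | 0 + a.0) → =a=> s1
  s1 = 0 | 0 + a.0 → =a=> s2
  s2 = 0 → ·
Reachable graph of Q (3 states):
  t0 = a.(0 | 0 + b.0) → =a=> t1
  t1 = 0 | 0 + b.0 → =b=> t2
  t2 = 0 → ·
Run σ = ⟨aa⟩ on P: start {s0}
  [1] a ⇒ {s1}
  [2] a ⇒ {s2}
  — P admits the full trace.
Run σ = ⟨aa⟩ on Q: start {t0}
  [1] a ⇒ {t1}
  [2] a ⇒ ∅ (Q stuck)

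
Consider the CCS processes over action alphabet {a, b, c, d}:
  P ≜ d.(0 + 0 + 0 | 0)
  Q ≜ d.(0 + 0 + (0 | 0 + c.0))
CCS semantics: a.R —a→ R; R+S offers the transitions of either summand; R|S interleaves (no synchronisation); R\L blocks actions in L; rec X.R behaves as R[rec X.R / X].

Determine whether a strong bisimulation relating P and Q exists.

P's transition system — 2 states:
  s0 = d.(0 + 0 + 0 | 0) → =d=> s1
  s1 = 0 + 0 + 0 | 0 → (no moves)
Q's transition system — 3 states:
  t0 = d.(0 + 0 + (0 | 0 + c.0)) → =d=> t1
  t1 = 0 + 0 + (0 | 0 + c.0) → =c=> t2
  t2 = 0 → (no moves)
Bisimilarity quotient blocks:
  B0 = {s0}
  B1 = {s1, t2}
  B2 = {t0}
  B3 = {t1}
s0 ∈ B0, t0 ∈ B2 → different blocks

NO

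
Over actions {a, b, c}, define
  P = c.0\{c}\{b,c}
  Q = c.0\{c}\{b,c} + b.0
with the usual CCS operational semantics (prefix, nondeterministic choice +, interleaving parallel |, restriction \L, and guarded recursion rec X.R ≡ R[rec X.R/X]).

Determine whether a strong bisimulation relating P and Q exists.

LTS(P): 2 reachable states
  p0 = c.0\{c}\{b,c} ⊢ —c→ p1
  p1 = 0\{c}\{b,c} ⊢ deadlocked
LTS(Q): 3 reachable states
  q0 = c.0\{c}\{b,c} + b.0 ⊢ —b→ q1, —c→ q2
  q1 = 0 ⊢ deadlocked
  q2 = 0\{c}\{b,c} ⊢ deadlocked
Partition-refinement fixed point:
  B0 = {p0}
  B1 = {p1, q1, q2}
  B2 = {q0}
p0 ∈ B0, q0 ∈ B2 → different blocks

not bisimilar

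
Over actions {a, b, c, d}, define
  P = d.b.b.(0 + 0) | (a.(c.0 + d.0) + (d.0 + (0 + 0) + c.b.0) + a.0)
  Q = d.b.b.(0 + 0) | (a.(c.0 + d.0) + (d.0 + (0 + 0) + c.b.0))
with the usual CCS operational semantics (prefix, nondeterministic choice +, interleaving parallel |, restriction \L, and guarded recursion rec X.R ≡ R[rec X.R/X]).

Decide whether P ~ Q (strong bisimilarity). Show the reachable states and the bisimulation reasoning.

NO

Reachable graph of P (16 states):
  s0 = d.b.b.(0 + 0) | (a.(c.0 + d.0) + (d.0 + (0 + 0) + c.b.0) + a.0) :: ··a··> s1, ··a··> s2, ··c··> s3, ··d··> s2, ··d··> s4
  s1 = d.b.b.(0 + 0) | (c.0 + d.0) :: ··c··> s2, ··d··> s2, ··d··> s5
  s2 = d.b.b.(0 + 0) | 0 :: ··d··> s6
  s3 = d.b.b.(0 + 0) | b.0 :: ··b··> s2, ··d··> s7
  s4 = b.b.(0 + 0) | (a.(c.0 + d.0) + (d.0 + (0 + 0) + c.b.0) + a.0) :: ··a··> s5, ··a··> s6, ··b··> s8, ··c··> s7, ··d··> s6
  s5 = b.b.(0 + 0) | (c.0 + d.0) :: ··b··> s9, ··c··> s6, ··d··> s6
  s6 = b.b.(0 + 0) | 0 :: ··b··> s10
  s7 = b.b.(0 + 0) | b.0 :: ··b··> s11, ··b··> s6
  s8 = b.(0 + 0) | (a.(c.0 + d.0) + (d.0 + (0 + 0) + c.b.0) + a.0) :: ··a··> s10, ··a··> s9, ··b··> s12, ··c··> s11, ··d··> s10
  s9 = b.(0 + 0) | (c.0 + d.0) :: ··b··> s13, ··c··> s10, ··d··> s10
  s10 = b.(0 + 0) | 0 :: ··b··> s14
  s11 = b.(0 + 0) | b.0 :: ··b··> s10, ··b··> s15
  s12 = (0 + 0) | (a.(c.0 + d.0) + (d.0 + (0 + 0) + c.b.0) + a.0) :: ··a··> s13, ··a··> s14, ··c··> s15, ··d··> s14
  s13 = (0 + 0) | (c.0 + d.0) :: ··c··> s14, ··d··> s14
  s14 = (0 + 0) | 0 :: (no moves)
  s15 = (0 + 0) | b.0 :: ··b··> s14
Reachable graph of Q (16 states):
  t0 = d.b.b.(0 + 0) | (a.(c.0 + d.0) + (d.0 + (0 + 0) + c.b.0)) :: ··a··> t1, ··c··> t2, ··d··> t3, ··d··> t4
  t1 = d.b.b.(0 + 0) | (c.0 + d.0) :: ··c··> t4, ··d··> t4, ··d··> t5
  t2 = d.b.b.(0 + 0) | b.0 :: ··b··> t4, ··d··> t6
  t3 = b.b.(0 + 0) | (a.(c.0 + d.0) + (d.0 + (0 + 0) + c.b.0)) :: ··a··> t5, ··b··> t7, ··c··> t6, ··d··> t8
  t4 = d.b.b.(0 + 0) | 0 :: ··d··> t8
  t5 = b.b.(0 + 0) | (c.0 + d.0) :: ··b··> t9, ··c··> t8, ··d··> t8
  t6 = b.b.(0 + 0) | b.0 :: ··b··> t10, ··b··> t8
  t7 = b.(0 + 0) | (a.(c.0 + d.0) + (d.0 + (0 + 0) + c.b.0)) :: ··a··> t9, ··b··> t11, ··c··> t10, ··d··> t12
  t8 = b.b.(0 + 0) | 0 :: ··b··> t12
  t9 = b.(0 + 0) | (c.0 + d.0) :: ··b··> t13, ··c··> t12, ··d··> t12
  t10 = b.(0 + 0) | b.0 :: ··b··> t12, ··b··> t14
  t11 = (0 + 0) | (a.(c.0 + d.0) + (d.0 + (0 + 0) + c.b.0)) :: ··a··> t13, ··c··> t14, ··d··> t15
  t12 = b.(0 + 0) | 0 :: ··b··> t15
  t13 = (0 + 0) | (c.0 + d.0) :: ··c··> t15, ··d··> t15
  t14 = (0 + 0) | b.0 :: ··b··> t15
  t15 = (0 + 0) | 0 :: (no moves)
Coarsest stable partition (strong bisimilarity classes):
  B0 = {s0}
  B1 = {s1, t1}
  B2 = {s2, t4}
  B3 = {s11, s6, t10, t8}
  B4 = {s10, s15, t12, t14}
  B5 = {s14, t15}
  B6 = {s5, t5}
  B7 = {s9, t9}
  B8 = {s13, t13}
  B9 = {s4}
  B10 = {s7, t6}
  B11 = {s8}
  B12 = {s12}
  B13 = {s3, t2}
  B14 = {t0}
  B15 = {t3}
  B16 = {t7}
  B17 = {t11}
s0 ∈ B0, t0 ∈ B14 → different blocks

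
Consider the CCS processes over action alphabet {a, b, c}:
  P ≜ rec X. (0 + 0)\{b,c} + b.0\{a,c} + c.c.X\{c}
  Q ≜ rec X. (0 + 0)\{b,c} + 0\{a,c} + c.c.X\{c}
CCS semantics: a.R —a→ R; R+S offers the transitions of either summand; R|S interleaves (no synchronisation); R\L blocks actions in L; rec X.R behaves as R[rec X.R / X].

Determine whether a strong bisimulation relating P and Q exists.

NO

P's transition system — 5 states:
  u0 = rec X. (0 + 0)\{b,c} + b.0\{a,c} + c.c.X\{c} ⊢ ··b··> u1, ··c··> u2
  u1 = 0\{a,c} ⊢ ·
  u2 = c.(rec X. (0 + 0)\{b,c} + b.0\{a,c} + c.c.X\{c})\{c} ⊢ ··c··> u3
  u3 = (rec X. (0 + 0)\{b,c} + b.0\{a,c} + c.c.X\{c})\{c} ⊢ ··b··> u4
  u4 = 0\{a,c}\{c} ⊢ ·
Q's transition system — 3 states:
  v0 = rec X. (0 + 0)\{b,c} + 0\{a,c} + c.c.X\{c} ⊢ ··c··> v1
  v1 = c.(rec X. (0 + 0)\{b,c} + 0\{a,c} + c.c.X\{c})\{c} ⊢ ··c··> v2
  v2 = (rec X. (0 + 0)\{b,c} + 0\{a,c} + c.c.X\{c})\{c} ⊢ ·
Bisimilarity quotient blocks:
  B0 = {u0}
  B1 = {u1, u4, v2}
  B2 = {u2}
  B3 = {u3}
  B4 = {v0}
  B5 = {v1}
u0 ∈ B0, v0 ∈ B4 → different blocks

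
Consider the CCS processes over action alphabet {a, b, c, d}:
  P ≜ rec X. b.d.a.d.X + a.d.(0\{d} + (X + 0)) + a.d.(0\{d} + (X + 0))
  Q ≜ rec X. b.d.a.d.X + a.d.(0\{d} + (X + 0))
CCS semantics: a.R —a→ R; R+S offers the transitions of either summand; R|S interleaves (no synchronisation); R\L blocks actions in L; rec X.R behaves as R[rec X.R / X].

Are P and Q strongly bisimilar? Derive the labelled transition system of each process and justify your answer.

bisimilar

Reachable graph of P (6 states):
  u0 = rec X. b.d.a.d.X + a.d.(0\{d} + (X + 0)) + a.d.(0\{d} + (X + 0)) has moves -a-> u1, -b-> u2
  u1 = d.(0\{d} + ((rec X. b.d.a.d.X + a.d.(0\{d} + (X + 0)) + a.d.(0\{d} + (X + 0))) + 0)) has moves -d-> u3
  u2 = d.a.d.(rec X. b.d.a.d.X + a.d.(0\{d} + (X + 0)) + a.d.(0\{d} + (X + 0))) has moves -d-> u4
  u3 = 0\{d} + ((rec X. b.d.a.d.X + a.d.(0\{d} + (X + 0)) + a.d.(0\{d} + (X + 0))) + 0) has moves -a-> u1, -b-> u2
  u4 = a.d.(rec X. b.d.a.d.X + a.d.(0\{d} + (X + 0)) + a.d.(0\{d} + (X + 0))) has moves -a-> u5
  u5 = d.(rec X. b.d.a.d.X + a.d.(0\{d} + (X + 0)) + a.d.(0\{d} + (X + 0))) has moves -d-> u0
Reachable graph of Q (6 states):
  v0 = rec X. b.d.a.d.X + a.d.(0\{d} + (X + 0)) has moves -a-> v1, -b-> v2
  v1 = d.(0\{d} + ((rec X. b.d.a.d.X + a.d.(0\{d} + (X + 0))) + 0)) has moves -d-> v3
  v2 = d.a.d.(rec X. b.d.a.d.X + a.d.(0\{d} + (X + 0))) has moves -d-> v4
  v3 = 0\{d} + ((rec X. b.d.a.d.X + a.d.(0\{d} + (X + 0))) + 0) has moves -a-> v1, -b-> v2
  v4 = a.d.(rec X. b.d.a.d.X + a.d.(0\{d} + (X + 0))) has moves -a-> v5
  v5 = d.(rec X. b.d.a.d.X + a.d.(0\{d} + (X + 0))) has moves -d-> v0
Bisimilarity quotient blocks:
  B0 = {u0, u3, v0, v3}
  B1 = {u1, u5, v1, v5}
  B2 = {u2, v2}
  B3 = {u4, v4}
u0 ∈ B0, v0 ∈ B0 → same block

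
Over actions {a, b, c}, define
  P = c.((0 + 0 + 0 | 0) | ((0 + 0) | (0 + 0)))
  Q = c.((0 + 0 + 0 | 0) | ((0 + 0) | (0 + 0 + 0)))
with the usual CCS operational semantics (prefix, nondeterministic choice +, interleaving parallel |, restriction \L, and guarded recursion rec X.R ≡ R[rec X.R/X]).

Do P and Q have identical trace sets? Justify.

traces(P) = traces(Q)

P's transition system — 2 states:
  p0 = c.((0 + 0 + 0 | 0) | ((0 + 0) | (0 + 0))) → —c→ p1
  p1 = (0 + 0 + 0 | 0) | ((0 + 0) | (0 + 0)) → (no moves)
Q's transition system — 2 states:
  q0 = c.((0 + 0 + 0 | 0) | ((0 + 0) | (0 + 0 + 0))) → —c→ q1
  q1 = (0 + 0 + 0 | 0) | ((0 + 0) | (0 + 0 + 0)) → (no moves)
Coarsest stable partition (strong bisimilarity classes):
  B0 = {p0, q0}
  B1 = {p1, q1}
p0 ∈ B0, q0 ∈ B0 → same block
Bisimilar ⇒ trace-equivalent.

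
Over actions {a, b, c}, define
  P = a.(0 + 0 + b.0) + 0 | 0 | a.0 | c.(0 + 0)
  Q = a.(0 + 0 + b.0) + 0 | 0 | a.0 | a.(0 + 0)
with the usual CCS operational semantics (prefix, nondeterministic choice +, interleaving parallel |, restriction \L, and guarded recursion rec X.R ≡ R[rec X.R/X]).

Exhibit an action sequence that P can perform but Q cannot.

P's transition system — 6 states:
  m0 = a.(0 + 0 + b.0) + 0 | 0 | a.0 | c.(0 + 0) has moves ··a··> m1, ··a··> m2, ··c··> m3
  m1 = 0 + 0 + b.0 has moves ··b··> m4
  m2 = 0 | 0 | 0 | c.(0 + 0) has moves ··c··> m5
  m3 = 0 | 0 | a.0 | (0 + 0) has moves ··a··> m5
  m4 = 0 has moves (no moves)
  m5 = 0 | 0 | 0 | (0 + 0) has moves (no moves)
Q's transition system — 6 states:
  n0 = a.(0 + 0 + b.0) + 0 | 0 | a.0 | a.(0 + 0) has moves ··a··> n1, ··a··> n2, ··a··> n3
  n1 = 0 + 0 + b.0 has moves ··b··> n4
  n2 = 0 | 0 | 0 | a.(0 + 0) has moves ··a··> n5
  n3 = 0 | 0 | a.0 | (0 + 0) has moves ··a··> n5
  n4 = 0 has moves (no moves)
  n5 = 0 | 0 | 0 | (0 + 0) has moves (no moves)
Run σ = ⟨c⟩ on P: start {m0}
  step 1 (c): {m3}
  ✓ P
Run σ = ⟨c⟩ on Q: start {n0}
  step 1 (c): ∅ (Q stuck)

c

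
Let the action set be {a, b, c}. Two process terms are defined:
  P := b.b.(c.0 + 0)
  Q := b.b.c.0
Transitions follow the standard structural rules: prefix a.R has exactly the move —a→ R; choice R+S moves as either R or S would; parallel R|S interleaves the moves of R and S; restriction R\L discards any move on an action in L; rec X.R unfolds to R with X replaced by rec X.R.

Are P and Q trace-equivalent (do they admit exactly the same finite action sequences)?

P's transition system — 4 states:
  p0 = b.b.(c.0 + 0) ⊢ --b--▸ p1
  p1 = b.(c.0 + 0) ⊢ --b--▸ p2
  p2 = c.0 + 0 ⊢ --c--▸ p3
  p3 = 0 ⊢ stopped
Q's transition system — 4 states:
  q0 = b.b.c.0 ⊢ --b--▸ q1
  q1 = b.c.0 ⊢ --b--▸ q2
  q2 = c.0 ⊢ --c--▸ q3
  q3 = 0 ⊢ stopped
Coarsest stable partition (strong bisimilarity classes):
  B0 = {p0, q0}
  B1 = {p1, q1}
  B2 = {p2, q2}
  B3 = {p3, q3}
p0 ∈ B0, q0 ∈ B0 → same block
Bisimilar ⇒ trace-equivalent.

YES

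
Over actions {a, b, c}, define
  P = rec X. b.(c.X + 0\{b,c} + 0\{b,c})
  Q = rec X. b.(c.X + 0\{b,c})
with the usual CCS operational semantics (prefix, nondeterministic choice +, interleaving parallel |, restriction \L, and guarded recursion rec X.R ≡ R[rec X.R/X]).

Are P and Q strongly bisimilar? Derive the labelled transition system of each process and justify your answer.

Reachable graph of P (2 states):
  s0 = rec X. b.(c.X + 0\{b,c} + 0\{b,c}) ⊢ -b-> s1
  s1 = c.(rec X. b.(c.X + 0\{b,c} + 0\{b,c})) + 0\{b,c} + 0\{b,c} ⊢ -c-> s0
Reachable graph of Q (2 states):
  t0 = rec X. b.(c.X + 0\{b,c}) ⊢ -b-> t1
  t1 = c.(rec X. b.(c.X + 0\{b,c})) + 0\{b,c} ⊢ -c-> t0
Bisimilarity quotient blocks:
  B0 = {s0, t0}
  B1 = {s1, t1}
s0 ∈ B0, t0 ∈ B0 → same block

P ~ Q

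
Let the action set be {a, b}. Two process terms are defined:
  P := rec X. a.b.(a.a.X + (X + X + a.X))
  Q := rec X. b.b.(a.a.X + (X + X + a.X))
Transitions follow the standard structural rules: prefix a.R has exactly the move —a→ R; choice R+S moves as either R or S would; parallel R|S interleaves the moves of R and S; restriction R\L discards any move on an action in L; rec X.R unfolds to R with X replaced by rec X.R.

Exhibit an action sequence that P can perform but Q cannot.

Reachable graph of P (4 states):
  m0 = rec X. a.b.(a.a.X + (X + X + a.X)) ⊢ ··a··> m1
  m1 = b.(a.a.(rec X. a.b.(a.a.X + (X + X + a.X))) + ((rec X. a.b.(a.a.X + (X + X + a.X))) + (rec X. a.b.(a.a.X + (X + X + a.X))) + a.(rec X. a.b.(a.a.X + (X + X + a.X))))) ⊢ ··b··> m2
  m2 = a.a.(rec X. a.b.(a.a.X + (X + X + a.X))) + ((rec X. a.b.(a.a.X + (X + X + a.X))) + (rec X. a.b.(a.a.X + (X + X + a.X))) + a.(rec X. a.b.(a.a.X + (X + X + a.X)))) ⊢ ··a··> m0, ··a··> m1, ··a··> m3
  m3 = a.(rec X. a.b.(a.a.X + (X + X + a.X))) ⊢ ··a··> m0
Reachable graph of Q (4 states):
  n0 = rec X. b.b.(a.a.X + (X + X + a.X)) ⊢ ··b··> n1
  n1 = b.(a.a.(rec X. b.b.(a.a.X + (X + X + a.X))) + ((rec X. b.b.(a.a.X + (X + X + a.X))) + (rec X. b.b.(a.a.X + (X + X + a.X))) + a.(rec X. b.b.(a.a.X + (X + X + a.X))))) ⊢ ··b··> n2
  n2 = a.a.(rec X. b.b.(a.a.X + (X + X + a.X))) + ((rec X. b.b.(a.a.X + (X + X + a.X))) + (rec X. b.b.(a.a.X + (X + X + a.X))) + a.(rec X. b.b.(a.a.X + (X + X + a.X)))) ⊢ ··a··> n0, ··a··> n3, ··b··> n1
  n3 = a.(rec X. b.b.(a.a.X + (X + X + a.X))) ⊢ ··a··> n0
Executing a from P (initial set {m0}):
  [1] a ⇒ {m1}
  — P admits the full trace.
Executing a from Q (initial set {n0}):
  [1] a ⇒ no successor for Q

a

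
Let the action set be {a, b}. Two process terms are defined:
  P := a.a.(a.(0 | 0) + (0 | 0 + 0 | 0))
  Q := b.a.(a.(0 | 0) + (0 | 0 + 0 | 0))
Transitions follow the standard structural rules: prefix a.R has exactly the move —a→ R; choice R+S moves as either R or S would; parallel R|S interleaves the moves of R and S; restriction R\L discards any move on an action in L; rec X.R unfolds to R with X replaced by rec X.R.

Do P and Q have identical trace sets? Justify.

trace-distinct — witness ⟨a⟩

P's transition system — 4 states:
  m0 = a.a.(a.(0 | 0) + (0 | 0 + 0 | 0)) has moves —a→ m1
  m1 = a.(a.(0 | 0) + (0 | 0 + 0 | 0)) has moves —a→ m2
  m2 = a.(0 | 0) + (0 | 0 + 0 | 0) has moves —a→ m3
  m3 = 0 | 0 has moves stopped
Q's transition system — 4 states:
  n0 = b.a.(a.(0 | 0) + (0 | 0 + 0 | 0)) has moves —b→ n1
  n1 = a.(a.(0 | 0) + (0 | 0 + 0 | 0)) has moves —a→ n2
  n2 = a.(0 | 0) + (0 | 0 + 0 | 0) has moves —a→ n3
  n3 = 0 | 0 has moves stopped
Run σ = ⟨a⟩ on P: start {m0}
  [1] a ⇒ {m1}
  ✓ P
Run σ = ⟨a⟩ on Q: start {n0}
  [1] a ⇒ ∅  — Q cannot continue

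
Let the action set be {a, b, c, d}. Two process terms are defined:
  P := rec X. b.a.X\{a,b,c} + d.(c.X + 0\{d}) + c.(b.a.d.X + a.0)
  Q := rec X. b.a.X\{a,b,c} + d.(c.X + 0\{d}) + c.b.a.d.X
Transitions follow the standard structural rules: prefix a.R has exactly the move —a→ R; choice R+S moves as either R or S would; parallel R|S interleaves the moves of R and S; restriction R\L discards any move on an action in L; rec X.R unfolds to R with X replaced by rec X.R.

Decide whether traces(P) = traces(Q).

trace-distinct — witness ⟨ca⟩

Reachable graph of P (9 states):
  p0 = rec X. b.a.X\{a,b,c} + d.(c.X + 0\{d}) + c.(b.a.d.X + a.0) → —b→ p1, —c→ p2, —d→ p3
  p1 = a.(rec X. b.a.X\{a,b,c} + d.(c.X + 0\{d}) + c.(b.a.d.X + a.0))\{a,b,c} → —a→ p4
  p2 = b.a.d.(rec X. b.a.X\{a,b,c} + d.(c.X + 0\{d}) + c.(b.a.d.X + a.0)) + a.0 → —a→ p5, —b→ p6
  p3 = c.(rec X. b.a.X\{a,b,c} + d.(c.X + 0\{d}) + c.(b.a.d.X + a.0)) + 0\{d} → —c→ p0
  p4 = (rec X. b.a.X\{a,b,c} + d.(c.X + 0\{d}) + c.(b.a.d.X + a.0))\{a,b,c} → —d→ p7
  p5 = 0 → (no moves)
  p6 = a.d.(rec X. b.a.X\{a,b,c} + d.(c.X + 0\{d}) + c.(b.a.d.X + a.0)) → —a→ p8
  p7 = (c.(rec X. b.a.X\{a,b,c} + d.(c.X + 0\{d}) + c.(b.a.d.X + a.0)) + 0\{d})\{a,b,c} → (no moves)
  p8 = d.(rec X. b.a.X\{a,b,c} + d.(c.X + 0\{d}) + c.(b.a.d.X + a.0)) → —d→ p0
Reachable graph of Q (8 states):
  q0 = rec X. b.a.X\{a,b,c} + d.(c.X + 0\{d}) + c.b.a.d.X → —b→ q1, —c→ q2, —d→ q3
  q1 = a.(rec X. b.a.X\{a,b,c} + d.(c.X + 0\{d}) + c.b.a.d.X)\{a,b,c} → —a→ q4
  q2 = b.a.d.(rec X. b.a.X\{a,b,c} + d.(c.X + 0\{d}) + c.b.a.d.X) → —b→ q5
  q3 = c.(rec X. b.a.X\{a,b,c} + d.(c.X + 0\{d}) + c.b.a.d.X) + 0\{d} → —c→ q0
  q4 = (rec X. b.a.X\{a,b,c} + d.(c.X + 0\{d}) + c.b.a.d.X)\{a,b,c} → —d→ q6
  q5 = a.d.(rec X. b.a.X\{a,b,c} + d.(c.X + 0\{d}) + c.b.a.d.X) → —a→ q7
  q6 = (c.(rec X. b.a.X\{a,b,c} + d.(c.X + 0\{d}) + c.b.a.d.X) + 0\{d})\{a,b,c} → (no moves)
  q7 = d.(rec X. b.a.X\{a,b,c} + d.(c.X + 0\{d}) + c.b.a.d.X) → —d→ q0
Run σ = ⟨ca⟩ on P: start {p0}
  step 1 (c): {p2}
  step 2 (a): {p5}
  ✓ P
Run σ = ⟨ca⟩ on Q: start {q0}
  step 1 (c): {q2}
  step 2 (a): ∅  — Q cannot continue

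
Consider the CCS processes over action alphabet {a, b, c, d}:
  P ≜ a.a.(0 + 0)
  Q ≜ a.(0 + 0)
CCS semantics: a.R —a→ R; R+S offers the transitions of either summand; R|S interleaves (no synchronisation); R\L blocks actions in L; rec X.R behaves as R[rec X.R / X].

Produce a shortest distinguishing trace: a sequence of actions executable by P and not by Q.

aa

P's transition system — 3 states:
  s0 = a.a.(0 + 0) | ··a··> s1
  s1 = a.(0 + 0) | ··a··> s2
  s2 = 0 + 0 | ·
Q's transition system — 2 states:
  t0 = a.(0 + 0) | ··a··> t1
  t1 = 0 + 0 | ·
Executing aa from P (initial set {s0}):
  [1] a ⇒ {s1}
  [2] a ⇒ {s2}
  P completes σ.
Executing aa from Q (initial set {t0}):
  [1] a ⇒ {t1}
  [2] a ⇒ ∅  — Q cannot continue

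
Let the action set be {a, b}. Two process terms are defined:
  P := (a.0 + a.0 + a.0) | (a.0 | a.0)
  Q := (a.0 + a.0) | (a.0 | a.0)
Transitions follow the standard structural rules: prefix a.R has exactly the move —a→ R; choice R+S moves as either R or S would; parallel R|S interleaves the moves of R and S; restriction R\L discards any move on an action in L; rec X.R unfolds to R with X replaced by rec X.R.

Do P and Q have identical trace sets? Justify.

LTS(P): 8 reachable states
  s0 = (a.0 + a.0 + a.0) | (a.0 | a.0) ⊢ —a→ s1, —a→ s2, —a→ s3
  s1 = (a.0 + a.0 + a.0) | (0 | a.0) ⊢ —a→ s4, —a→ s5
  s2 = (a.0 + a.0 + a.0) | (a.0 | 0) ⊢ —a→ s4, —a→ s6
  s3 = 0 | (a.0 | a.0) ⊢ —a→ s5, —a→ s6
  s4 = (a.0 + a.0 + a.0) | (0 | 0) ⊢ —a→ s7
  s5 = 0 | (0 | a.0) ⊢ —a→ s7
  s6 = 0 | (a.0 | 0) ⊢ —a→ s7
  s7 = 0 | (0 | 0) ⊢ ∅
LTS(Q): 8 reachable states
  t0 = (a.0 + a.0) | (a.0 | a.0) ⊢ —a→ t1, —a→ t2, —a→ t3
  t1 = (a.0 + a.0) | (0 | a.0) ⊢ —a→ t4, —a→ t5
  t2 = (a.0 + a.0) | (a.0 | 0) ⊢ —a→ t4, —a→ t6
  t3 = 0 | (a.0 | a.0) ⊢ —a→ t5, —a→ t6
  t4 = (a.0 + a.0) | (0 | 0) ⊢ —a→ t7
  t5 = 0 | (0 | a.0) ⊢ —a→ t7
  t6 = 0 | (a.0 | 0) ⊢ —a→ t7
  t7 = 0 | (0 | 0) ⊢ ∅
Bisimilarity quotient blocks:
  B0 = {s0, t0}
  B1 = {s1, s2, s3, t1, t2, t3}
  B2 = {s4, s5, s6, t4, t5, t6}
  B3 = {s7, t7}
s0 ∈ B0, t0 ∈ B0 → same block
Bisimilar ⇒ trace-equivalent.

trace-equivalent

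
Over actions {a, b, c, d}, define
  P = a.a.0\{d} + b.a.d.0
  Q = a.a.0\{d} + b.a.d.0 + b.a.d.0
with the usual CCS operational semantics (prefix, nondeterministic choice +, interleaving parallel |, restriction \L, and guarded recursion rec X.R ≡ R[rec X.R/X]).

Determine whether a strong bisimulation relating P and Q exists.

YES

P's transition system — 6 states:
  s0 = a.a.0\{d} + b.a.d.0 :: —a→ s1, —b→ s2
  s1 = a.0\{d} :: —a→ s3
  s2 = a.d.0 :: —a→ s4
  s3 = 0\{d} :: ·
  s4 = d.0 :: —d→ s5
  s5 = 0 :: ·
Q's transition system — 6 states:
  t0 = a.a.0\{d} + b.a.d.0 + b.a.d.0 :: —a→ t1, —b→ t2
  t1 = a.0\{d} :: —a→ t3
  t2 = a.d.0 :: —a→ t4
  t3 = 0\{d} :: ·
  t4 = d.0 :: —d→ t5
  t5 = 0 :: ·
Coarsest stable partition (strong bisimilarity classes):
  B0 = {s0, t0}
  B1 = {s2, t2}
  B2 = {s4, t4}
  B3 = {s3, s5, t3, t5}
  B4 = {s1, t1}
s0 ∈ B0, t0 ∈ B0 → same block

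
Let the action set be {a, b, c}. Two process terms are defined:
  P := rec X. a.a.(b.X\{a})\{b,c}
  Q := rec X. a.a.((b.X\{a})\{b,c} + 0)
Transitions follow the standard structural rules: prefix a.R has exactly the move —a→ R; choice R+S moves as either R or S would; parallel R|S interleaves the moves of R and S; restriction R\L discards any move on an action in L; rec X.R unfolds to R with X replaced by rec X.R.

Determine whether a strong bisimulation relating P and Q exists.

bisimilar

P's transition system — 3 states:
  p0 = rec X. a.a.(b.X\{a})\{b,c} :: --a--▸ p1
  p1 = a.(b.(rec X. a.a.(b.X\{a})\{b,c})\{a})\{b,c} :: --a--▸ p2
  p2 = (b.(rec X. a.a.(b.X\{a})\{b,c})\{a})\{b,c} :: (no moves)
Q's transition system — 3 states:
  q0 = rec X. a.a.((b.X\{a})\{b,c} + 0) :: --a--▸ q1
  q1 = a.((b.(rec X. a.a.((b.X\{a})\{b,c} + 0))\{a})\{b,c} + 0) :: --a--▸ q2
  q2 = (b.(rec X. a.a.((b.X\{a})\{b,c} + 0))\{a})\{b,c} + 0 :: (no moves)
Coarsest stable partition (strong bisimilarity classes):
  B0 = {p0, q0}
  B1 = {p1, q1}
  B2 = {p2, q2}
p0 ∈ B0, q0 ∈ B0 → same block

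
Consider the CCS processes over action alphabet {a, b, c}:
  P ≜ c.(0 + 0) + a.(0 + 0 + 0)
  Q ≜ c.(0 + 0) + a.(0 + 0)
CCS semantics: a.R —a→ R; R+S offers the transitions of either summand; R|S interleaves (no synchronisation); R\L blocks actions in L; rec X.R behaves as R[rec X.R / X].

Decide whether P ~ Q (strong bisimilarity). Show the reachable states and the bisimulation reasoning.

Reachable graph of P (3 states):
  u0 = c.(0 + 0) + a.(0 + 0 + 0) ⊢ --a--▸ u1, --c--▸ u2
  u1 = 0 + 0 + 0 ⊢ ·
  u2 = 0 + 0 ⊢ ·
Reachable graph of Q (2 states):
  v0 = c.(0 + 0) + a.(0 + 0) ⊢ --a--▸ v1, --c--▸ v1
  v1 = 0 + 0 ⊢ ·
Coarsest stable partition (strong bisimilarity classes):
  B0 = {u0, v0}
  B1 = {u1, u2, v1}
u0 ∈ B0, v0 ∈ B0 → same block

P ~ Q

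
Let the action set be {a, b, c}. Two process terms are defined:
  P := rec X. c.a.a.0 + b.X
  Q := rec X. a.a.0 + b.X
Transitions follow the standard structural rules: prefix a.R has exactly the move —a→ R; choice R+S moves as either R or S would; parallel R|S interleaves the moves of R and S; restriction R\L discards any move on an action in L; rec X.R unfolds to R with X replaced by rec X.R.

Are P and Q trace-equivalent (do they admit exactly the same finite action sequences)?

trace-distinct — witness ⟨c⟩

Reachable graph of P (4 states):
  s0 = rec X. c.a.a.0 + b.X → —b→ s0, —c→ s1
  s1 = a.a.0 → —a→ s2
  s2 = a.0 → —a→ s3
  s3 = 0 → (no moves)
Reachable graph of Q (3 states):
  t0 = rec X. a.a.0 + b.X → —a→ t1, —b→ t0
  t1 = a.0 → —a→ t2
  t2 = 0 → (no moves)
Trace ⟨c⟩ through P, begin at {s0}:
  step 1 (c): {s1}
  P completes σ.
Trace ⟨c⟩ through Q, begin at {t0}:
  step 1 (c): no successor for Q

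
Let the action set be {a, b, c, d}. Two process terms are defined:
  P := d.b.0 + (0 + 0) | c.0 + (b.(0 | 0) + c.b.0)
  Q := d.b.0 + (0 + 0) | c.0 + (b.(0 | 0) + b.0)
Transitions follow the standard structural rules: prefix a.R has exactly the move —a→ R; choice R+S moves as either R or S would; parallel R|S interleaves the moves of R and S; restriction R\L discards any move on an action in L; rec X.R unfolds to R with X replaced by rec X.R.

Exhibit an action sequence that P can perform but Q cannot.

P's transition system — 5 states:
  p0 = d.b.0 + (0 + 0) | c.0 + (b.(0 | 0) + c.b.0) has moves —b→ p1, —c→ p2, —c→ p3, —d→ p3
  p1 = 0 | 0 has moves ∅
  p2 = (0 + 0) | 0 has moves ∅
  p3 = b.0 has moves —b→ p4
  p4 = 0 has moves ∅
Q's transition system — 5 states:
  q0 = d.b.0 + (0 + 0) | c.0 + (b.(0 | 0) + b.0) has moves —b→ q1, —b→ q2, —c→ q3, —d→ q4
  q1 = 0 has moves ∅
  q2 = 0 | 0 has moves ∅
  q3 = (0 + 0) | 0 has moves ∅
  q4 = b.0 has moves —b→ q1
Run σ = ⟨cb⟩ on P: start {p0}
  after c @ step 1: {p2, p3}
  after b @ step 2: {p4}
  ✓ P
Run σ = ⟨cb⟩ on Q: start {q0}
  after c @ step 1: {q3}
  after b @ step 2: ∅  — Q cannot continue

cb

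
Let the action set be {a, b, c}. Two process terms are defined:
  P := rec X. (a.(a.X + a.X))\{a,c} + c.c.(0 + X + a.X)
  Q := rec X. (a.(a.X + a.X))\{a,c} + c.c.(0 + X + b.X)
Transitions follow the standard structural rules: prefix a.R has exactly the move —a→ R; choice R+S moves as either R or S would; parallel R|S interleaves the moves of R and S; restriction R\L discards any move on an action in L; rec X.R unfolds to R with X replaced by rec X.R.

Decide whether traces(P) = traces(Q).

traces(P) ≠ traces(Q) — witness ⟨cca⟩

LTS(P): 3 reachable states
  m0 = rec X. (a.(a.X + a.X))\{a,c} + c.c.(0 + X + a.X) :: =c=> m1
  m1 = c.(0 + (rec X. (a.(a.X + a.X))\{a,c} + c.c.(0 + X + a.X)) + a.(rec X. (a.(a.X + a.X))\{a,c} + c.c.(0 + X + a.X))) :: =c=> m2
  m2 = 0 + (rec X. (a.(a.X + a.X))\{a,c} + c.c.(0 + X + a.X)) + a.(rec X. (a.(a.X + a.X))\{a,c} + c.c.(0 + X + a.X)) :: =a=> m0, =c=> m1
LTS(Q): 3 reachable states
  n0 = rec X. (a.(a.X + a.X))\{a,c} + c.c.(0 + X + b.X) :: =c=> n1
  n1 = c.(0 + (rec X. (a.(a.X + a.X))\{a,c} + c.c.(0 + X + b.X)) + b.(rec X. (a.(a.X + a.X))\{a,c} + c.c.(0 + X + b.X))) :: =c=> n2
  n2 = 0 + (rec X. (a.(a.X + a.X))\{a,c} + c.c.(0 + X + b.X)) + b.(rec X. (a.(a.X + a.X))\{a,c} + c.c.(0 + X + b.X)) :: =b=> n0, =c=> n1
Trace ⟨cca⟩ through P, begin at {m0}:
  step 1 (c): {m1}
  step 2 (c): {m2}
  step 3 (a): {m0}
  P completes σ.
Trace ⟨cca⟩ through Q, begin at {n0}:
  step 1 (c): {n1}
  step 2 (c): {n2}
  step 3 (a): ∅ (Q stuck)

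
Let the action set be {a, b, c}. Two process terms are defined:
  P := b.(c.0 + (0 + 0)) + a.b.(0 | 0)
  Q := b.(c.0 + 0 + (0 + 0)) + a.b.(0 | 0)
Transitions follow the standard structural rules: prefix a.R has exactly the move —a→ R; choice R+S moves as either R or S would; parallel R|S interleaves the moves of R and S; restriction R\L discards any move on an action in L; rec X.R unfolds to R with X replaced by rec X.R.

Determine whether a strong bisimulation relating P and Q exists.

YES

P's transition system — 5 states:
  s0 = b.(c.0 + (0 + 0)) + a.b.(0 | 0) has moves =a=> s1, =b=> s2
  s1 = b.(0 | 0) has moves =b=> s3
  s2 = c.0 + (0 + 0) has moves =c=> s4
  s3 = 0 | 0 has moves stopped
  s4 = 0 has moves stopped
Q's transition system — 5 states:
  t0 = b.(c.0 + 0 + (0 + 0)) + a.b.(0 | 0) has moves =a=> t1, =b=> t2
  t1 = b.(0 | 0) has moves =b=> t3
  t2 = c.0 + 0 + (0 + 0) has moves =c=> t4
  t3 = 0 | 0 has moves stopped
  t4 = 0 has moves stopped
Bisimilarity quotient blocks:
  B0 = {s0, t0}
  B1 = {s1, t1}
  B2 = {s3, s4, t3, t4}
  B3 = {s2, t2}
s0 ∈ B0, t0 ∈ B0 → same block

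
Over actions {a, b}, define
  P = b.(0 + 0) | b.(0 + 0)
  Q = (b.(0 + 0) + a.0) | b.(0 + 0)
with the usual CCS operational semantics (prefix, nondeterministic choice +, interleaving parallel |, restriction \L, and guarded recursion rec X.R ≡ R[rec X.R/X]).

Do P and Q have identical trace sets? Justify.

traces(P) ≠ traces(Q) — witness ⟨a⟩

Reachable graph of P (4 states):
  u0 = b.(0 + 0) | b.(0 + 0) → --b--▸ u1, --b--▸ u2
  u1 = (0 + 0) | b.(0 + 0) → --b--▸ u3
  u2 = b.(0 + 0) | (0 + 0) → --b--▸ u3
  u3 = (0 + 0) | (0 + 0) → deadlocked
Reachable graph of Q (6 states):
  v0 = (b.(0 + 0) + a.0) | b.(0 + 0) → --a--▸ v1, --b--▸ v2, --b--▸ v3
  v1 = 0 | b.(0 + 0) → --b--▸ v4
  v2 = (0 + 0) | b.(0 + 0) → --b--▸ v5
  v3 = (b.(0 + 0) + a.0) | (0 + 0) → --a--▸ v4, --b--▸ v5
  v4 = 0 | (0 + 0) → deadlocked
  v5 = (0 + 0) | (0 + 0) → deadlocked
Executing a from Q (initial set {v0}):
  [1] a ⇒ {v1}
  ✓ Q
Executing a from P (initial set {u0}):
  [1] a ⇒ ∅  — P cannot continue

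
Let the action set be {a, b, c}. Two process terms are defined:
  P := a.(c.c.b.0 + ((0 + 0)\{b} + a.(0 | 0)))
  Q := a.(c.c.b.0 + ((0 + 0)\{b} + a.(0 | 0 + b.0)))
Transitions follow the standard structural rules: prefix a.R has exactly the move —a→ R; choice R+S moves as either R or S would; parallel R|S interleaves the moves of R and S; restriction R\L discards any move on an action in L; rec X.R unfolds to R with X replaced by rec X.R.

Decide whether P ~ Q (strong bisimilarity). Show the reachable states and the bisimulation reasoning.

NO

P's transition system — 6 states:
  s0 = a.(c.c.b.0 + ((0 + 0)\{b} + a.(0 | 0))) :: —a→ s1
  s1 = c.c.b.0 + ((0 + 0)\{b} + a.(0 | 0)) :: —a→ s2, —c→ s3
  s2 = 0 | 0 :: deadlocked
  s3 = c.b.0 :: —c→ s4
  s4 = b.0 :: —b→ s5
  s5 = 0 :: deadlocked
Q's transition system — 6 states:
  t0 = a.(c.c.b.0 + ((0 + 0)\{b} + a.(0 | 0 + b.0))) :: —a→ t1
  t1 = c.c.b.0 + ((0 + 0)\{b} + a.(0 | 0 + b.0)) :: —a→ t2, —c→ t3
  t2 = 0 | 0 + b.0 :: —b→ t4
  t3 = c.b.0 :: —c→ t5
  t4 = 0 :: deadlocked
  t5 = b.0 :: —b→ t4
Coarsest stable partition (strong bisimilarity classes):
  B0 = {s0}
  B1 = {s1}
  B2 = {s3, t3}
  B3 = {s4, t2, t5}
  B4 = {s2, s5, t4}
  B5 = {t0}
  B6 = {t1}
s0 ∈ B0, t0 ∈ B5 → different blocks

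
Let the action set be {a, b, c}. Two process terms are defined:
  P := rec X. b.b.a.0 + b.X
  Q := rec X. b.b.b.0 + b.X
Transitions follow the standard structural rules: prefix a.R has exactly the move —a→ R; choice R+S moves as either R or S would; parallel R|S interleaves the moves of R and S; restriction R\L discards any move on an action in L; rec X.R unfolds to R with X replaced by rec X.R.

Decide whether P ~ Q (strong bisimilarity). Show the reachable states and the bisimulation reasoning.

P ≁ Q

LTS(P): 4 reachable states
  m0 = rec X. b.b.a.0 + b.X ⊢ =b=> m0, =b=> m1
  m1 = b.a.0 ⊢ =b=> m2
  m2 = a.0 ⊢ =a=> m3
  m3 = 0 ⊢ ∅
LTS(Q): 4 reachable states
  n0 = rec X. b.b.b.0 + b.X ⊢ =b=> n0, =b=> n1
  n1 = b.b.0 ⊢ =b=> n2
  n2 = b.0 ⊢ =b=> n3
  n3 = 0 ⊢ ∅
Bisimilarity quotient blocks:
  B0 = {m0}
  B1 = {m1}
  B2 = {m2}
  B3 = {m3, n3}
  B4 = {n0}
  B5 = {n1}
  B6 = {n2}
m0 ∈ B0, n0 ∈ B4 → different blocks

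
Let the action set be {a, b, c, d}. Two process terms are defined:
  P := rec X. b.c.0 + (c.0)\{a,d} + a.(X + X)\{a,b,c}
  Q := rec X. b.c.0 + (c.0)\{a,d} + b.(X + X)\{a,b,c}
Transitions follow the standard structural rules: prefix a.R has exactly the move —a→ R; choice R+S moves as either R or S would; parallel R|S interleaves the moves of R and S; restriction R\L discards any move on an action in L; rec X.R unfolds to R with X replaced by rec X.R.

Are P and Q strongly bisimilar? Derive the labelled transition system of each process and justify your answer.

NO

P's transition system — 5 states:
  u0 = rec X. b.c.0 + (c.0)\{a,d} + a.(X + X)\{a,b,c} :: ··a··> u1, ··b··> u2, ··c··> u3
  u1 = ((rec X. b.c.0 + (c.0)\{a,d} + a.(X + X)\{a,b,c}) + (rec X. b.c.0 + (c.0)\{a,d} + a.(X + X)\{a,b,c}))\{a,b,c} :: ·
  u2 = c.0 :: ··c··> u4
  u3 = 0\{a,d} :: ·
  u4 = 0 :: ·
Q's transition system — 5 states:
  v0 = rec X. b.c.0 + (c.0)\{a,d} + b.(X + X)\{a,b,c} :: ··b··> v1, ··b··> v2, ··c··> v3
  v1 = ((rec X. b.c.0 + (c.0)\{a,d} + b.(X + X)\{a,b,c}) + (rec X. b.c.0 + (c.0)\{a,d} + b.(X + X)\{a,b,c}))\{a,b,c} :: ·
  v2 = c.0 :: ··c··> v4
  v3 = 0\{a,d} :: ·
  v4 = 0 :: ·
Bisimilarity quotient blocks:
  B0 = {u0}
  B1 = {u2, v2}
  B2 = {u1, u3, u4, v1, v3, v4}
  B3 = {v0}
u0 ∈ B0, v0 ∈ B3 → different blocks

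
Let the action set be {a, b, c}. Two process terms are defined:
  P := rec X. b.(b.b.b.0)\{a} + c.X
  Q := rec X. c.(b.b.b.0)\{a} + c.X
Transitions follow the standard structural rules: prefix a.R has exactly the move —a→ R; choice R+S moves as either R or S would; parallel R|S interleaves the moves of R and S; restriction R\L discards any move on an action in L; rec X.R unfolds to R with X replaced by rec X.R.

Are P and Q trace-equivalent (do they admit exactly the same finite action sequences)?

P's transition system — 5 states:
  s0 = rec X. b.(b.b.b.0)\{a} + c.X :: ··b··> s1, ··c··> s0
  s1 = (b.b.b.0)\{a} :: ··b··> s2
  s2 = (b.b.0)\{a} :: ··b··> s3
  s3 = (b.0)\{a} :: ··b··> s4
  s4 = 0\{a} :: ∅
Q's transition system — 5 states:
  t0 = rec X. c.(b.b.b.0)\{a} + c.X :: ··c··> t0, ··c··> t1
  t1 = (b.b.b.0)\{a} :: ··b··> t2
  t2 = (b.b.0)\{a} :: ··b··> t3
  t3 = (b.0)\{a} :: ··b··> t4
  t4 = 0\{a} :: ∅
Run σ = ⟨b⟩ on P: start {s0}
  after b @ step 1: {s1}
  P completes σ.
Run σ = ⟨b⟩ on Q: start {t0}
  after b @ step 1: ∅ (Q stuck)

NO — witness ⟨b⟩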